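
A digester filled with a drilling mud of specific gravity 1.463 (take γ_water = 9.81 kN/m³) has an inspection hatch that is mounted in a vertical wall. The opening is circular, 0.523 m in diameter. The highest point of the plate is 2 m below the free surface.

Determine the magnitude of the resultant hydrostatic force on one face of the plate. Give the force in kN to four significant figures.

F ≈ 6.973 kN

γ = 1.463 × 9.81 = 14.35203 kN/m³.
The centroid is at the centre, 0.2615 m below the top of the plate, so the centroid depth is h_c = 2 + 0.2615 = 2.2615 m.
A = π(0.2615)² = 0.214829 m².
Resultant F = γ·h_c·A = 14.35203 × 2.2615 × 0.214829 = 6.97273 kN.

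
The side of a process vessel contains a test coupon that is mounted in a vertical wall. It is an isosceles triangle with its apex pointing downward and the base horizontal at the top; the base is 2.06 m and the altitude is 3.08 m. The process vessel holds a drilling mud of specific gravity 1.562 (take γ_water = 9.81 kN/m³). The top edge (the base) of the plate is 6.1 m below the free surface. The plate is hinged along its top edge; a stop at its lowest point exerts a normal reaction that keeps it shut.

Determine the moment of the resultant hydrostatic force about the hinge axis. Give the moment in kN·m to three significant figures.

M ≈ 381 kN·m

γ = 1.562 × 9.81 = 15.32322 kN/m³.
With the apex down, the centroid sits h/3 = 3.08/3 = 1.02667 m below the base (the top edge), so the centroid depth is h_c = 6.1 + 1.02667 = 7.12667 m.
A = ½ × 2.06 × 3.08 = 3.1724 m².
Resultant F = γ·h_c·A = 15.32322 × 7.12667 × 3.1724 = 346.437 kN.
I_c = b·h³/36 = 2.06 × 3.08³/36 = 1.67193 m⁴.
Centre of pressure: y_p = y_c + I_c/(y_c·A) = 7.12667 + 1.67193/(7.12667 × 3.1724) = 7.12667 + 0.0739509 = 7.20062 m along the plane.
The resultant acts 1.02667 + 0.0739509 = 1.10062 m (along the plate) below the hinge at the top edge, so the moment about the hinge is M = F × 1.10062 = 346.437 × 1.10062 = 381.295 kN·m.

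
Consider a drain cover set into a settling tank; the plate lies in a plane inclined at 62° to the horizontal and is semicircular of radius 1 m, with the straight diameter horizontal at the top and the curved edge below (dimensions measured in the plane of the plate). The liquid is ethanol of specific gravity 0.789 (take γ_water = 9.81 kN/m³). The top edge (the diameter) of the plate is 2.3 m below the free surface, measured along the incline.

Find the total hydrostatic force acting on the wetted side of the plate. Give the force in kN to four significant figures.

γ = 0.789 × 9.81 = 7.74009 kN/m³.
Let θ = 62° be the plate's angle to the horizontal; measure y along the incline from where the plane meets the free surface. Vertical depth h = y·sinθ with sinθ = 0.882948.
The centroid of a semicircle lies 4r/(3π) = 0.424413 m from the diameter, here below the top edge, so y_c = 2.3 + 0.424413 = 2.72441 m and h_c = 2.72441 × 0.882948 = 2.40551 m.
A = πr²/2 = π × 1²/2 = 1.5708 m².
Resultant F = γ·h_c·A = 7.74009 × 2.40551 × 1.5708 = 29.2465 kN.

F ≈ 29.25 kN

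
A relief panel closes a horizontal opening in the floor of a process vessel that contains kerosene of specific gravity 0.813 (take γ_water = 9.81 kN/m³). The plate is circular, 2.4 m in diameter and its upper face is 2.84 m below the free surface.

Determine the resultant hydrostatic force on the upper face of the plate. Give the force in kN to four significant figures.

γ = 0.813 × 9.81 = 7.97553 kN/m³.
The plate is horizontal, so pressure is uniform at p = γ·h = 7.97553 × 2.84 = 22.6505 kN/m².
A = π(1.2)² = 4.52389 m².
F = p·A = 22.6505 × 4.52389 = 102.468 kN.

F ≈ 102.5 kN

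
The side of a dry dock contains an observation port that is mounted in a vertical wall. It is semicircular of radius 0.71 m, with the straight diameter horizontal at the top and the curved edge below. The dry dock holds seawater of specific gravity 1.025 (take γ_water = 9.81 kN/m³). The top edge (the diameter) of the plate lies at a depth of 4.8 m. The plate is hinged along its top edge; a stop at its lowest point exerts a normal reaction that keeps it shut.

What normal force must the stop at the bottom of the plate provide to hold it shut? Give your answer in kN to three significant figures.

P ≈ 17.6 kN

γ = 1.025 × 9.81 = 10.05525 kN/m³.
The centroid of a semicircle lies 4r/(3π) = 0.301333 m from the diameter, here below the top edge, so the centroid depth is h_c = 4.8 + 0.301333 = 5.10133 m.
A = πr²/2 = π × 0.71²/2 = 0.791838 m².
Resultant F = γ·h_c·A = 10.05525 × 5.10133 × 0.791838 = 40.6174 kN.
I_c = (π/8 − 8/(9π))·r⁴ = 0.109757 × 0.71⁴ = 0.0278911 m⁴.
Centre of pressure: y_p = y_c + I_c/(y_c·A) = 5.10133 + 0.0278911/(5.10133 × 0.791838) = 5.10133 + 0.00690472 = 5.10823 m along the plane.
The resultant acts 0.301333 + 0.00690472 = 0.308238 m (along the plate) below the hinge at the top edge, so the moment about the hinge is M = F × 0.308238 = 40.6174 × 0.308238 = 12.5198 kN·m.
A normal force at the bottom, 0.71 m from the hinge, must supply this moment: P = 12.5198/0.71 = 17.6335 kN.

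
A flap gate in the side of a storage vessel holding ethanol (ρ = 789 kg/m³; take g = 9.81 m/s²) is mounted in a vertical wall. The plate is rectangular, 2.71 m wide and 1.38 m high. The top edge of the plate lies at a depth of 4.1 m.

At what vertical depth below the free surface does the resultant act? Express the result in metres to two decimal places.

γ = ρg = 789 × 9.81 / 1000 = 7.74009 kN/m³.
The centroid lies 1.38/2 = 0.69 m below the top edge, so the centroid depth is h_c = 4.1 + 0.69 = 4.79 m.
A = 2.71 × 1.38 = 3.7398 m².
Resultant F = γ·h_c·A = 7.74009 × 4.79 × 3.7398 = 138.653 kN.
I_c = b·h³/12 = 2.71 × 1.38³/12 = 0.593506 m⁴.
Centre of pressure: y_p = y_c + I_c/(y_c·A) = 4.79 + 0.593506/(4.79 × 3.7398) = 4.79 + 0.0331315 = 4.82313 m along the plane.

h_p = 4.82 m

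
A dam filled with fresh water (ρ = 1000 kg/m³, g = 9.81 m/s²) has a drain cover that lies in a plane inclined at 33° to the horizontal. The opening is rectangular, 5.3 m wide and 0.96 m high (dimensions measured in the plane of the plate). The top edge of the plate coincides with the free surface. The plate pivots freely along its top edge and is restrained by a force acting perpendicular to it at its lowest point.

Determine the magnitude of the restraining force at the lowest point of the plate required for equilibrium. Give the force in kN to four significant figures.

γ = ρg = 1000 × 9.81 = 9810 N/m³ = 9.81 kN/m³.
Let θ = 33° be the plate's angle to the horizontal; measure y along the incline from where the plane meets the free surface. Vertical depth h = y·sinθ with sinθ = 0.544639.
The centroid lies 0.96/2 = 0.48 m below the top edge, so y_c = 0.48 m and h_c = 0.48 × 0.544639 = 0.261427 m.
A = 5.3 × 0.96 = 5.088 m².
Resultant F = γ·h_c·A = 9.81 × 0.261427 × 5.088 = 13.0487 kN.
I_c = b·h³/12 = 5.3 × 0.96³/12 = 0.390758 m⁴.
Centre of pressure: y_p = y_c + I_c/(y_c·A) = 0.48 + 0.390758/(0.48 × 5.088) = 0.48 + 0.16 = 0.64 m along the plane.
The resultant acts 0.48 + 0.16 = 0.64 m (along the plate) below the hinge at the top edge, so the moment about the hinge is M = F × 0.64 = 13.0487 × 0.64 = 8.35117 kN·m.
A normal force at the bottom, 0.96 m from the hinge, must supply this moment: P = 8.35117/0.96 = 8.69914 kN.

P ≈ 8.699 kN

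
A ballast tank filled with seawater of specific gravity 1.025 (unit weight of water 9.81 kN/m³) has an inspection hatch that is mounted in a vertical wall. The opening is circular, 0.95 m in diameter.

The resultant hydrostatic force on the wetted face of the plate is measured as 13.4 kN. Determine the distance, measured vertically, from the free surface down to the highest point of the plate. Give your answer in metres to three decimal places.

γ = 1.025 × 9.81 = 10.05525 kN/m³.
A = π(0.475)² = 0.708822 m².
From F = γ·h_c·A, the centroid depth is h_c = 13.4/(10.05525 × 0.708822) = 1.88007 m.
The centroid is at the centre, 0.475 m below the top of the plate, so the highest point sits at h_top = 1.88007 − 0.475 = 1.40507 m below the surface.

d_top ≈ 1.405 m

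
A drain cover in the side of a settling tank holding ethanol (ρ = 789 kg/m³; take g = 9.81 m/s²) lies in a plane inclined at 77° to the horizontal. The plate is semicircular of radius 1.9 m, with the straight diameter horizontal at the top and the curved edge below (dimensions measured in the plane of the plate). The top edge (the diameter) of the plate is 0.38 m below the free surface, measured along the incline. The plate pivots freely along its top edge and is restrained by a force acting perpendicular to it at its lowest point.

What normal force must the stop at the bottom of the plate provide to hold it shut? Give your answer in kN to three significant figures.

P ≈ 27.2 kN

γ = ρg = 789 × 9.81 / 1000 = 7.74009 kN/m³.
Let θ = 77° be the plate's angle to the horizontal; measure y along the incline from where the plane meets the free surface. Vertical depth h = y·sinθ with sinθ = 0.974370.
The centroid of a semicircle lies 4r/(3π) = 0.806385 m from the diameter, here below the top edge, so y_c = 0.38 + 0.806385 = 1.18639 m and h_c = 1.18639 × 0.974370 = 1.15598 m.
A = πr²/2 = π × 1.9²/2 = 5.67057 m².
Resultant F = γ·h_c·A = 7.74009 × 1.15598 × 5.67057 = 50.7368 kN.
I_c = (π/8 − 8/(9π))·r⁴ = 0.109757 × 1.9⁴ = 1.43036 m⁴.
Centre of pressure: y_p = y_c + I_c/(y_c·A) = 1.18639 + 1.43036/(1.18639 × 5.67057) = 1.18639 + 0.212614 = 1.399 m along the plane.
The resultant acts 0.806385 + 0.212614 = 1.019 m (along the plate) below the hinge at the top edge, so the moment about the hinge is M = F × 1.019 = 50.7368 × 1.019 = 51.7008 kN·m.
A normal force at the bottom, 1.9 m from the hinge, must supply this moment: P = 51.7008/1.9 = 27.2109 kN.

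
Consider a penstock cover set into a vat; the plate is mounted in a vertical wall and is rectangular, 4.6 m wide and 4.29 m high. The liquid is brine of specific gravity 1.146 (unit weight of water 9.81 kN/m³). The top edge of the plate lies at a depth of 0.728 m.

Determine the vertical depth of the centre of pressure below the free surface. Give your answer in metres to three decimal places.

γ = 1.146 × 9.81 = 11.24226 kN/m³.
The centroid lies 4.29/2 = 2.145 m below the top edge, so the centroid depth is h_c = 0.728 + 2.145 = 2.873 m.
A = 4.6 × 4.29 = 19.734 m².
Resultant F = γ·h_c·A = 11.24226 × 2.873 × 19.734 = 637.389 kN.
I_c = b·h³/12 = 4.6 × 4.29³/12 = 30.2655 m⁴.
Centre of pressure: y_p = y_c + I_c/(y_c·A) = 2.873 + 30.2655/(2.873 × 19.734) = 2.873 + 0.533823 = 3.40682 m along the plane.

h_p = 3.407 m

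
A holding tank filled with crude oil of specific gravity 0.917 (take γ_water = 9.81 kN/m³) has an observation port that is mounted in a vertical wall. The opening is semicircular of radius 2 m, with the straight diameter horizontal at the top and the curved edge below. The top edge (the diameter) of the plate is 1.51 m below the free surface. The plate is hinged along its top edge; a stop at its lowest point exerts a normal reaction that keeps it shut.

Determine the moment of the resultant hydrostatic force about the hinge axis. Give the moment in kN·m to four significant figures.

γ = 0.917 × 9.81 = 8.99577 kN/m³.
The centroid of a semicircle lies 4r/(3π) = 0.848826 m from the diameter, here below the top edge, so the centroid depth is h_c = 1.51 + 0.848826 = 2.35883 m.
A = πr²/2 = π × 2²/2 = 6.28319 m².
Resultant F = γ·h_c·A = 8.99577 × 2.35883 × 6.28319 = 133.326 kN.
I_c = (π/8 − 8/(9π))·r⁴ = 0.109757 × 2⁴ = 1.75611 m⁴.
Centre of pressure: y_p = y_c + I_c/(y_c·A) = 2.35883 + 1.75611/(2.35883 × 6.28319) = 2.35883 + 0.118488 = 2.47732 m along the plane.
The resultant acts 0.848826 + 0.118488 = 0.967314 m (along the plate) below the hinge at the top edge, so the moment about the hinge is M = F × 0.967314 = 133.326 × 0.967314 = 128.968 kN·m.

M ≈ 129.0 kN·m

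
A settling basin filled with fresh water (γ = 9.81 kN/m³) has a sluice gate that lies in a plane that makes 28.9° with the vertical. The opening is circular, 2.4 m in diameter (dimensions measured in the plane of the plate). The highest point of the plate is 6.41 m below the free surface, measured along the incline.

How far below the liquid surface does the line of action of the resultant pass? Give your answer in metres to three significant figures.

γ = 9.81 kN/m³.
The plate makes 28.9° with the vertical, i.e. θ = 90° − 28.9° = 61.1° to the horizontal. Measuring y along the incline from the free-surface line, vertical depth h = y·sinθ with sinθ = 0.875465.
The centroid is at the centre, 1.2 m below the top of the plate, so y_c = 6.41 + 1.2 = 7.61 m and h_c = 7.61 × 0.875465 = 6.66229 m.
A = π(1.2)² = 4.52389 m².
Resultant F = γ·h_c·A = 9.81 × 6.66229 × 4.52389 = 295.668 kN.
I_c = πr⁴/4 = π × 1.2⁴/4 = 1.6286 m⁴.
Centre of pressure: y_p = y_c + I_c/(y_c·A) = 7.61 + 1.6286/(7.61 × 4.52389) = 7.61 + 0.0473062 = 7.65731 m along the plane.
Vertically, h_p = y_p·sinθ = 7.65731 × 0.875465 = 6.70371 m.

h_p = 6.70 m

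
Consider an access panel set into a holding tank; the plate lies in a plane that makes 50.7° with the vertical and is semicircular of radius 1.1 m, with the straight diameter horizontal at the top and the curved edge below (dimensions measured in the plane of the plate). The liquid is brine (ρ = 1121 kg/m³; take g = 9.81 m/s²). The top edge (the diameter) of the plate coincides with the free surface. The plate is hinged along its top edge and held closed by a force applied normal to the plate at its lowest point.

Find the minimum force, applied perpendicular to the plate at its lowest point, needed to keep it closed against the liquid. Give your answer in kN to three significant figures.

γ = ρg = 1121 × 9.81 / 1000 = 10.99701 kN/m³.
The plate makes 50.7° with the vertical, i.e. θ = 90° − 50.7° = 39.3° to the horizontal. Measuring y along the incline from the free-surface line, vertical depth h = y·sinθ with sinθ = 0.633381.
The centroid of a semicircle lies 4r/(3π) = 0.466854 m from the diameter, here below the top edge, so y_c = 0.466854 m and h_c = 0.466854 × 0.633381 = 0.295696 m.
A = πr²/2 = π × 1.1²/2 = 1.90066 m².
Resultant F = γ·h_c·A = 10.99701 × 0.295696 × 1.90066 = 6.18051 kN.
I_c = (π/8 − 8/(9π))·r⁴ = 0.109757 × 1.1⁴ = 0.160695 m⁴.
Centre of pressure: y_p = y_c + I_c/(y_c·A) = 0.466854 + 0.160695/(0.466854 × 1.90066) = 0.466854 + 0.181099 = 0.647953 m along the plane.
The resultant acts 0.466854 + 0.181099 = 0.647953 m (along the plate) below the hinge at the top edge, so the moment about the hinge is M = F × 0.647953 = 6.18051 × 0.647953 = 4.00468 kN·m.
A normal force at the bottom, 1.1 m from the hinge, must supply this moment: P = 4.00468/1.1 = 3.64062 kN.

P ≈ 3.64 kN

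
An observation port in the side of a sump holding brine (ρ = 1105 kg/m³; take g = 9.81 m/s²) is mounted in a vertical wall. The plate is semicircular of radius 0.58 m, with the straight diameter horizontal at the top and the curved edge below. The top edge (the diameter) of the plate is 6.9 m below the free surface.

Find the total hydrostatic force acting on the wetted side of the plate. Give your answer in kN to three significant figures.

F ≈ 40.9 kN

γ = ρg = 1105 × 9.81 / 1000 = 10.84005 kN/m³.
The centroid of a semicircle lies 4r/(3π) = 0.24616 m from the diameter, here below the top edge, so the centroid depth is h_c = 6.9 + 0.24616 = 7.14616 m.
A = πr²/2 = π × 0.58²/2 = 0.528416 m².
Resultant F = γ·h_c·A = 10.84005 × 7.14616 × 0.528416 = 40.9336 kN.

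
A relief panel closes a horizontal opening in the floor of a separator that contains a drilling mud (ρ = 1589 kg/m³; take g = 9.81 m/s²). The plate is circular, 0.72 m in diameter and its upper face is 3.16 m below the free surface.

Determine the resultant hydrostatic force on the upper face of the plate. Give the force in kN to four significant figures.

γ = ρg = 1589 × 9.81 / 1000 = 15.58809 kN/m³.
The plate is horizontal, so pressure is uniform at p = γ·h = 15.58809 × 3.16 = 49.2584 kN/m².
A = π(0.36)² = 0.40715 m².
F = p·A = 49.2584 × 0.40715 = 20.0556 kN.

F ≈ 20.06 kN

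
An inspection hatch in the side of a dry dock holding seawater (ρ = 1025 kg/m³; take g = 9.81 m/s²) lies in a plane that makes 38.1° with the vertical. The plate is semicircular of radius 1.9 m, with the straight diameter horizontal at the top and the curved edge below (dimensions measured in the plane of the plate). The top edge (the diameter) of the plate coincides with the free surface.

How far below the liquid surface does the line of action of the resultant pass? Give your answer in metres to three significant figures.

γ = ρg = 1025 × 9.81 / 1000 = 10.05525 kN/m³.
The plate makes 38.1° with the vertical, i.e. θ = 90° − 38.1° = 51.9° to the horizontal. Measuring y along the incline from the free-surface line, vertical depth h = y·sinθ with sinθ = 0.786935.
The centroid of a semicircle lies 4r/(3π) = 0.806385 m from the diameter, here below the top edge, so y_c = 0.806385 m and h_c = 0.806385 × 0.786935 = 0.634573 m.
A = πr²/2 = π × 1.9²/2 = 5.67057 m².
Resultant F = γ·h_c·A = 10.05525 × 0.634573 × 5.67057 = 36.1827 kN.
I_c = (π/8 − 8/(9π))·r⁴ = 0.109757 × 1.9⁴ = 1.43036 m⁴.
Centre of pressure: y_p = y_c + I_c/(y_c·A) = 0.806385 + 1.43036/(0.806385 × 5.67057) = 0.806385 + 0.312807 = 1.11919 m along the plane.
Vertically, h_p = y_p·sinθ = 1.11919 × 0.786935 = 0.88073 m.

h_p = 0.881 m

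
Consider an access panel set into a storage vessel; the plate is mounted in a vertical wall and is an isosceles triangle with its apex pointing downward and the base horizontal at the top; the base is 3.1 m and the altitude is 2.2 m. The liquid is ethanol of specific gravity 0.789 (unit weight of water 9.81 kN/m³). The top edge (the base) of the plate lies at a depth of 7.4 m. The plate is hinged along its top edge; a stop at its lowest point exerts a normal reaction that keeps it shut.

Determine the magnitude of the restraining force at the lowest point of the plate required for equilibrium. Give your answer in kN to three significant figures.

P ≈ 74.8 kN

γ = 0.789 × 9.81 = 7.74009 kN/m³.
With the apex down, the centroid sits h/3 = 2.2/3 = 0.733333 m below the base (the top edge), so the centroid depth is h_c = 7.4 + 0.733333 = 8.13333 m.
A = ½ × 3.1 × 2.2 = 3.41 m².
Resultant F = γ·h_c·A = 7.74009 × 8.13333 × 3.41 = 214.669 kN.
I_c = b·h³/36 = 3.1 × 2.2³/36 = 0.916911 m⁴.
Centre of pressure: y_p = y_c + I_c/(y_c·A) = 8.13333 + 0.916911/(8.13333 × 3.41) = 8.13333 + 0.0330601 = 8.16639 m along the plane.
The resultant acts 0.733333 + 0.0330601 = 0.766393 m (along the plate) below the hinge at the top edge, so the moment about the hinge is M = F × 0.766393 = 214.669 × 0.766393 = 164.521 kN·m.
A normal force at the bottom, 2.2 m from the hinge, must supply this moment: P = 164.521/2.2 = 74.7823 kN.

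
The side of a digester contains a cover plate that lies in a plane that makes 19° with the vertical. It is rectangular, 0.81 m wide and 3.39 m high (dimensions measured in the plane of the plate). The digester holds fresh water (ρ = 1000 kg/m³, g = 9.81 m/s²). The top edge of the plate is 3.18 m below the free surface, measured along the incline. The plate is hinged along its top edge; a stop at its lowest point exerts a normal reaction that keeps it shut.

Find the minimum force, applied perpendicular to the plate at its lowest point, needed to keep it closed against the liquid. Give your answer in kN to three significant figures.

γ = ρg = 1000 × 9.81 = 9810 N/m³ = 9.81 kN/m³.
The plate makes 19° with the vertical, i.e. θ = 90° − 19° = 71° to the horizontal. Measuring y along the incline from the free-surface line, vertical depth h = y·sinθ with sinθ = 0.945519.
The centroid lies 3.39/2 = 1.695 m below the top edge, so y_c = 3.18 + 1.695 = 4.875 m and h_c = 4.875 × 0.945519 = 4.60941 m.
A = 0.81 × 3.39 = 2.7459 m².
Resultant F = γ·h_c·A = 9.81 × 4.60941 × 2.7459 = 124.165 kN.
I_c = b·h³/12 = 0.81 × 3.39³/12 = 2.62968 m⁴.
Centre of pressure: y_p = y_c + I_c/(y_c·A) = 4.875 + 2.62968/(4.875 × 2.7459) = 4.875 + 0.196446 = 5.07145 m along the plane.
The resultant acts 1.695 + 0.196446 = 1.89145 m (along the plate) below the hinge at the top edge, so the moment about the hinge is M = F × 1.89145 = 124.165 × 1.89145 = 234.852 kN·m.
A normal force at the bottom, 3.39 m from the hinge, must supply this moment: P = 234.852/3.39 = 69.2779 kN.

P ≈ 69.3 kN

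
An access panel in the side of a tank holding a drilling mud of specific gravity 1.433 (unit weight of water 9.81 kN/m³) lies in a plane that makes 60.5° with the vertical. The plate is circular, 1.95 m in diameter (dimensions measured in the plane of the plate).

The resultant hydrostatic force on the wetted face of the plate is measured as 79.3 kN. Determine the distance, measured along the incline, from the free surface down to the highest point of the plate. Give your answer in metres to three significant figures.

y_top ≈ 2.86 m

γ = 1.433 × 9.81 = 14.05773 kN/m³.
A = π(0.975)² = 2.98648 m².
From F = γ·h_c·A, the centroid depth is h_c = 79.3/(14.05773 × 2.98648) = 1.88885 m.
The plate makes 60.5° with the vertical, i.e. θ = 90° − 60.5° = 29.5° to the horizontal. Measuring y along the incline from the free-surface line, vertical depth h = y·sinθ with sinθ = 0.492424.
Along the incline, y_c = h_c/sinθ = 1.88885/0.492424 = 3.83582 m.
The centroid is at the centre, 0.975 m below the top of the plate, so the highest point sits at y_top = 3.83582 − 0.975 = 2.86082 m along the incline.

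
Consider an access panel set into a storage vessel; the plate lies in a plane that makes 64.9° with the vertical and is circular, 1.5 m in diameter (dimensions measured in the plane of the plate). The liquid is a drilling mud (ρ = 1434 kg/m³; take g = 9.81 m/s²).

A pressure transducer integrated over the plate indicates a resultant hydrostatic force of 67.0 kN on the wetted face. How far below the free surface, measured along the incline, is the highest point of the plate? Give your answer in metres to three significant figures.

γ = ρg = 1434 × 9.81 / 1000 = 14.06754 kN/m³.
A = π(0.75)² = 1.76715 m².
From F = γ·h_c·A, the centroid depth is h_c = 67.0/(14.06754 × 1.76715) = 2.69515 m.
The plate makes 64.9° with the vertical, i.e. θ = 90° − 64.9° = 25.1° to the horizontal. Measuring y along the incline from the free-surface line, vertical depth h = y·sinθ with sinθ = 0.424199.
Along the incline, y_c = h_c/sinθ = 2.69515/0.424199 = 6.3535 m.
The centroid is at the centre, 0.75 m below the top of the plate, so the highest point sits at y_top = 6.3535 − 0.75 = 5.6035 m along the incline.

y_top ≈ 5.60 m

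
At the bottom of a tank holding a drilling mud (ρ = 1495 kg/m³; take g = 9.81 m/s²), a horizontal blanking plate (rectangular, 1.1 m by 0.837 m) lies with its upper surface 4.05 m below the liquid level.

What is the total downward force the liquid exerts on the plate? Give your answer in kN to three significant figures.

γ = ρg = 1495 × 9.81 / 1000 = 14.66595 kN/m³.
The plate is horizontal, so pressure is uniform at p = γ·h = 14.66595 × 4.05 = 59.3971 kN/m².
A = 1.1 × 0.837 = 0.9207 m².
F = p·A = 59.3971 × 0.9207 = 54.6869 kN.

F ≈ 54.7 kN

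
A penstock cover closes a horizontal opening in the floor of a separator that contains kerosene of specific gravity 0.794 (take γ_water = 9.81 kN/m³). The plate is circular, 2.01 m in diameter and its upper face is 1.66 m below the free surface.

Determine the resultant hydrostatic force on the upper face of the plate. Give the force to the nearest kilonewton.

F ≈ 41 kN

γ = 0.794 × 9.81 = 7.78914 kN/m³.
The plate is horizontal, so pressure is uniform at p = γ·h = 7.78914 × 1.66 = 12.93 kN/m².
A = π(1.005)² = 3.17309 m².
F = p·A = 12.93 × 3.17309 = 41.0281 kN.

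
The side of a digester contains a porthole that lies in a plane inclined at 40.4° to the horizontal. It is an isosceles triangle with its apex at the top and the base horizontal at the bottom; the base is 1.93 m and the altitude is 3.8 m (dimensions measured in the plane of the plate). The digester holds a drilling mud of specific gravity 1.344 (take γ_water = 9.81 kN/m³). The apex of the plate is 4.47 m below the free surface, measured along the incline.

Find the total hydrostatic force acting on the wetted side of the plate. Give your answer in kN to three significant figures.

γ = 1.344 × 9.81 = 13.18464 kN/m³.
Let θ = 40.4° be the plate's angle to the horizontal; measure y along the incline from where the plane meets the free surface. Vertical depth h = y·sinθ with sinθ = 0.648120.
With the apex up, the centroid sits 2h/3 = 2 × 3.8/3 = 2.53333 m below the apex, so y_c = 4.47 + 2.53333 = 7.00333 m and h_c = 7.00333 × 0.648120 = 4.539 m.
A = ½ × 1.93 × 3.8 = 3.667 m².
Resultant F = γ·h_c·A = 13.18464 × 4.539 × 3.667 = 219.452 kN.

F ≈ 219 kN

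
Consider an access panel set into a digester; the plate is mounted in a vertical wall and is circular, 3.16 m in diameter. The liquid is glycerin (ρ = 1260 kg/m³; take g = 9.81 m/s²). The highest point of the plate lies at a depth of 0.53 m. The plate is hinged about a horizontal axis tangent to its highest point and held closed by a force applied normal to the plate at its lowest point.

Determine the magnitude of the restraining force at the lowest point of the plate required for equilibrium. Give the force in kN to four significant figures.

γ = ρg = 1260 × 9.81 / 1000 = 12.3606 kN/m³.
The centroid is at the centre, 1.58 m below the top of the plate, so the centroid depth is h_c = 0.53 + 1.58 = 2.11 m.
A = π(1.58)² = 7.84267 m².
Resultant F = γ·h_c·A = 12.3606 × 2.11 × 7.84267 = 204.544 kN.
I_c = πr⁴/4 = π × 1.58⁴/4 = 4.89461 m⁴.
Centre of pressure: y_p = y_c + I_c/(y_c·A) = 2.11 + 4.89461/(2.11 × 7.84267) = 2.11 + 0.295782 = 2.40578 m along the plane.
The resultant acts 1.58 + 0.295782 = 1.87578 m (along the plate) below the hinge at the top edge, so the moment about the hinge is M = F × 1.87578 = 204.544 × 1.87578 = 383.68 kN·m.
A normal force at the bottom, 3.16 m from the hinge, must supply this moment: P = 383.68/3.16 = 121.418 kN.

P ≈ 121.4 kN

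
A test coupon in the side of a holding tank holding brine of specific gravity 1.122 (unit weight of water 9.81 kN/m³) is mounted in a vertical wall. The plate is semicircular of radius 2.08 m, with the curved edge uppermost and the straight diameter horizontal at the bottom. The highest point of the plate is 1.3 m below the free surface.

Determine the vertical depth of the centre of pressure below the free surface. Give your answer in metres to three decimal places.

γ = 1.122 × 9.81 = 11.00682 kN/m³.
The centroid lies 4r/(3π) = 0.882779 m above the diameter, so r − 4r/(3π) = 2.08 − 0.882779 = 1.19722 m below the topmost point, so the centroid depth is h_c = 1.3 + 1.19722 = 2.49722 m.
A = πr²/2 = π × 2.08²/2 = 6.79589 m².
Resultant F = γ·h_c·A = 11.00682 × 2.49722 × 6.79589 = 186.795 kN.
I_c = (π/8 − 8/(9π))·r⁴ = 0.109757 × 2.08⁴ = 2.0544 m⁴.
Centre of pressure: y_p = y_c + I_c/(y_c·A) = 2.49722 + 2.0544/(2.49722 × 6.79589) = 2.49722 + 0.121055 = 2.61828 m along the plane.

h_p = 2.618 m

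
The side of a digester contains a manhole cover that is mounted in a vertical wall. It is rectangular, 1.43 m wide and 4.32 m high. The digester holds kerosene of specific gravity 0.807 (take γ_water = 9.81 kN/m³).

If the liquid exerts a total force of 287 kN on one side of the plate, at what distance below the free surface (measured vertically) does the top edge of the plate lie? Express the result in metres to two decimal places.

d_top ≈ 3.71 m

γ = 0.807 × 9.81 = 7.91667 kN/m³.
A = 1.43 × 4.32 = 6.1776 m².
From F = γ·h_c·A, the centroid depth is h_c = 287/(7.91667 × 6.1776) = 5.8684 m.
The centroid lies 4.32/2 = 2.16 m below the top edge, so the top edge sits at h_top = 5.8684 − 2.16 = 3.7084 m below the surface.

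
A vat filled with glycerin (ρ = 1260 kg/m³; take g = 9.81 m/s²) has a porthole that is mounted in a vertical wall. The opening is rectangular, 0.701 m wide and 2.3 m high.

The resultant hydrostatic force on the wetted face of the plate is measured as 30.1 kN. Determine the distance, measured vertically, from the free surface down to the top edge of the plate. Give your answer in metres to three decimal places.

d_top ≈ 0.360 m

γ = ρg = 1260 × 9.81 / 1000 = 12.3606 kN/m³.
A = 0.701 × 2.3 = 1.6123 m².
From F = γ·h_c·A, the centroid depth is h_c = 30.1/(12.3606 × 1.6123) = 1.51036 m.
The centroid lies 2.3/2 = 1.15 m below the top edge, so the top edge sits at h_top = 1.51036 − 1.15 = 0.36036 m below the surface.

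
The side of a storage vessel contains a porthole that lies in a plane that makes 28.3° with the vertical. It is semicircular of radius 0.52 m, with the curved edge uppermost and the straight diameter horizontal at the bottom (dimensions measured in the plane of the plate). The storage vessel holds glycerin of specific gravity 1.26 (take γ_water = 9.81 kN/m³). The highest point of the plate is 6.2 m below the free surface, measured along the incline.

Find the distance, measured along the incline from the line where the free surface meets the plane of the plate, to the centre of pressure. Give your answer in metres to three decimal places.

y_p = 6.502 m

γ = 1.26 × 9.81 = 12.3606 kN/m³.
The plate makes 28.3° with the vertical, i.e. θ = 90° − 28.3° = 61.7° to the horizontal. Measuring y along the incline from the free-surface line, vertical depth h = y·sinθ with sinθ = 0.880477.
The centroid lies 4r/(3π) = 0.220695 m above the diameter, so r − 4r/(3π) = 0.52 − 0.220695 = 0.299305 m below the topmost point, so y_c = 6.2 + 0.299305 = 6.49931 m and h_c = 6.49931 × 0.880477 = 5.72249 m.
A = πr²/2 = π × 0.52²/2 = 0.424743 m².
Resultant F = γ·h_c·A = 12.3606 × 5.72249 × 0.424743 = 30.0435 kN.
I_c = (π/8 − 8/(9π))·r⁴ = 0.109757 × 0.52⁴ = 0.00802501 m⁴.
Centre of pressure: y_p = y_c + I_c/(y_c·A) = 6.49931 + 0.00802501/(6.49931 × 0.424743) = 6.49931 + 0.00290705 = 6.50222 m along the plane.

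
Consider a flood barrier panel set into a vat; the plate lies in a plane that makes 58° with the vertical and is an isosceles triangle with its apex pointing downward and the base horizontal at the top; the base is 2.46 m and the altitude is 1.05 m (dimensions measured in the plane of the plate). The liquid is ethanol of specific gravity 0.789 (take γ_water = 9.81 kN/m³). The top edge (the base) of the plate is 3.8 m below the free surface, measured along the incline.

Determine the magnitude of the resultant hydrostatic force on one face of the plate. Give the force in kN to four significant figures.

γ = 0.789 × 9.81 = 7.74009 kN/m³.
The plate makes 58° with the vertical, i.e. θ = 90° − 58° = 32° to the horizontal. Measuring y along the incline from the free-surface line, vertical depth h = y·sinθ with sinθ = 0.529919.
With the apex down, the centroid sits h/3 = 1.05/3 = 0.35 m below the base (the top edge), so y_c = 3.8 + 0.35 = 4.15 m and h_c = 4.15 × 0.529919 = 2.19916 m.
A = ½ × 2.46 × 1.05 = 1.2915 m².
Resultant F = γ·h_c·A = 7.74009 × 2.19916 × 1.2915 = 21.9835 kN.

F ≈ 21.98 kN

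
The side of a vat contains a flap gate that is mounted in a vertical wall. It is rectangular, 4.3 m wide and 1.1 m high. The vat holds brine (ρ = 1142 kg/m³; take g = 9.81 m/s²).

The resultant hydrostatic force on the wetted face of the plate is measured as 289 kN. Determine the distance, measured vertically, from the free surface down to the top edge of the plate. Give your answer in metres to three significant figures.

γ = ρg = 1142 × 9.81 / 1000 = 11.20302 kN/m³.
A = 4.3 × 1.1 = 4.73 m².
From F = γ·h_c·A, the centroid depth is h_c = 289/(11.20302 × 4.73) = 5.45383 m.
The centroid lies 1.1/2 = 0.55 m below the top edge, so the top edge sits at h_top = 5.45383 − 0.55 = 4.90383 m below the surface.

d_top ≈ 4.90 m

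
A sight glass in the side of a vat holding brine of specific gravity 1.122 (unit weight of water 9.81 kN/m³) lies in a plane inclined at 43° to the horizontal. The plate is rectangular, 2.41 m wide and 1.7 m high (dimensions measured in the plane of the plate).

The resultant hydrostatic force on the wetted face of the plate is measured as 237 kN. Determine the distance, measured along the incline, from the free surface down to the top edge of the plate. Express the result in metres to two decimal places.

γ = 1.122 × 9.81 = 11.00682 kN/m³.
A = 2.41 × 1.7 = 4.097 m².
From F = γ·h_c·A, the centroid depth is h_c = 237/(11.00682 × 4.097) = 5.25558 m.
Let θ = 43° be the plate's angle to the horizontal; measure y along the incline from where the plane meets the free surface. Vertical depth h = y·sinθ with sinθ = 0.681998.
Along the incline, y_c = h_c/sinθ = 5.25558/0.681998 = 7.70615 m.
The centroid lies 1.7/2 = 0.85 m below the top edge, so the top edge sits at y_top = 7.70615 − 0.85 = 6.85615 m along the incline.

y_top ≈ 6.86 m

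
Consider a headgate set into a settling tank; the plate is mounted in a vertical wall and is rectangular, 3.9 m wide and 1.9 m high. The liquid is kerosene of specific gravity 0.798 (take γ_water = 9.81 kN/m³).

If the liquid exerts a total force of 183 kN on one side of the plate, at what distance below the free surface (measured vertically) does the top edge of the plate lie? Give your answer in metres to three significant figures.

γ = 0.798 × 9.81 = 7.82838 kN/m³.
A = 3.9 × 1.9 = 7.41 m².
From F = γ·h_c·A, the centroid depth is h_c = 183/(7.82838 × 7.41) = 3.15472 m.
The centroid lies 1.9/2 = 0.95 m below the top edge, so the top edge sits at h_top = 3.15472 − 0.95 = 2.20472 m below the surface.

d_top ≈ 2.20 m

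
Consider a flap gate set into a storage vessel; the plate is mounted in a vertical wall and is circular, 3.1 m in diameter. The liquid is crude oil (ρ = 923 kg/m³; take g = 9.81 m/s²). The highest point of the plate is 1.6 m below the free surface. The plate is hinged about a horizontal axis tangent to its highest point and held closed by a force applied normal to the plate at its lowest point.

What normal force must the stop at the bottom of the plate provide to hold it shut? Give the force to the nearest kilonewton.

γ = ρg = 923 × 9.81 / 1000 = 9.05463 kN/m³.
The centroid is at the centre, 1.55 m below the top of the plate, so the centroid depth is h_c = 1.6 + 1.55 = 3.15 m.
A = π(1.55)² = 7.54768 m².
Resultant F = γ·h_c·A = 9.05463 × 3.15 × 7.54768 = 215.276 kN.
I_c = πr⁴/4 = π × 1.55⁴/4 = 4.53332 m⁴.
Centre of pressure: y_p = y_c + I_c/(y_c·A) = 3.15 + 4.53332/(3.15 × 7.54768) = 3.15 + 0.190674 = 3.34067 m along the plane.
The resultant acts 1.55 + 0.190674 = 1.74067 m (along the plate) below the hinge at the top edge, so the moment about the hinge is M = F × 1.74067 = 215.276 × 1.74067 = 374.724 kN·m.
A normal force at the bottom, 3.1 m from the hinge, must supply this moment: P = 374.724/3.1 = 120.879 kN.

P ≈ 121 kN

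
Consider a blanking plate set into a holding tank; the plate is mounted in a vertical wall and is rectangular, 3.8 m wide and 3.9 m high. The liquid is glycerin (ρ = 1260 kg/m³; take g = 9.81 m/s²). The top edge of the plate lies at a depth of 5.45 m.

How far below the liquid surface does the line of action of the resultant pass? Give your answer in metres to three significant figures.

h_p = 7.57 m

γ = ρg = 1260 × 9.81 / 1000 = 12.3606 kN/m³.
The centroid lies 3.9/2 = 1.95 m below the top edge, so the centroid depth is h_c = 5.45 + 1.95 = 7.4 m.
A = 3.8 × 3.9 = 14.82 m².
Resultant F = γ·h_c·A = 12.3606 × 7.4 × 14.82 = 1355.56 kN.
I_c = b·h³/12 = 3.8 × 3.9³/12 = 18.7843 m⁴.
Centre of pressure: y_p = y_c + I_c/(y_c·A) = 7.4 + 18.7843/(7.4 × 14.82) = 7.4 + 0.171283 = 7.57128 m along the plane.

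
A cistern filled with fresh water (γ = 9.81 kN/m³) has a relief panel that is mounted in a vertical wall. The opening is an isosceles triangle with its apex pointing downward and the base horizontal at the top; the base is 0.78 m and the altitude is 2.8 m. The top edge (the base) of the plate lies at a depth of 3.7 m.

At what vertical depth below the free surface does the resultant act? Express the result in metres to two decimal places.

h_p = 4.73 m

γ = 9.81 kN/m³.
With the apex down, the centroid sits h/3 = 2.8/3 = 0.933333 m below the base (the top edge), so the centroid depth is h_c = 3.7 + 0.933333 = 4.63333 m.
A = ½ × 0.78 × 2.8 = 1.092 m².
Resultant F = γ·h_c·A = 9.81 × 4.63333 × 1.092 = 49.6346 kN.
I_c = b·h³/36 = 0.78 × 2.8³/36 = 0.475627 m⁴.
Centre of pressure: y_p = y_c + I_c/(y_c·A) = 4.63333 + 0.475627/(4.63333 × 1.092) = 4.63333 + 0.0940049 = 4.72733 m along the plane.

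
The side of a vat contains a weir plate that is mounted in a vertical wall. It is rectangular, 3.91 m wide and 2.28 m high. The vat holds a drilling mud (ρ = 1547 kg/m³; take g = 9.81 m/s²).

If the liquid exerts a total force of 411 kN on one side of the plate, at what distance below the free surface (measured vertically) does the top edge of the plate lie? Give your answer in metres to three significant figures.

d_top ≈ 1.90 m

γ = ρg = 1547 × 9.81 / 1000 = 15.17607 kN/m³.
A = 3.91 × 2.28 = 8.9148 m².
From F = γ·h_c·A, the centroid depth is h_c = 411/(15.17607 × 8.9148) = 3.03788 m.
The centroid lies 2.28/2 = 1.14 m below the top edge, so the top edge sits at h_top = 3.03788 − 1.14 = 1.89788 m below the surface.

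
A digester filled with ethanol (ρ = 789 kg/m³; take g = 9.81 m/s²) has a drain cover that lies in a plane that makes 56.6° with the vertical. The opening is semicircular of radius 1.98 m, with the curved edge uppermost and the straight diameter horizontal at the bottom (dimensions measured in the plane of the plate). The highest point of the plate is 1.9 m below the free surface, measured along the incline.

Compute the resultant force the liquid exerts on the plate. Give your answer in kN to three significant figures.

F ≈ 79.8 kN

γ = ρg = 789 × 9.81 / 1000 = 7.74009 kN/m³.
The plate makes 56.6° with the vertical, i.e. θ = 90° − 56.6° = 33.4° to the horizontal. Measuring y along the incline from the free-surface line, vertical depth h = y·sinθ with sinθ = 0.550481.
The centroid lies 4r/(3π) = 0.840338 m above the diameter, so r − 4r/(3π) = 1.98 − 0.840338 = 1.13966 m below the topmost point, so y_c = 1.9 + 1.13966 = 3.03966 m and h_c = 3.03966 × 0.550481 = 1.67328 m.
A = πr²/2 = π × 1.98²/2 = 6.15815 m².
Resultant F = γ·h_c·A = 7.74009 × 1.67328 × 6.15815 = 79.7563 kN.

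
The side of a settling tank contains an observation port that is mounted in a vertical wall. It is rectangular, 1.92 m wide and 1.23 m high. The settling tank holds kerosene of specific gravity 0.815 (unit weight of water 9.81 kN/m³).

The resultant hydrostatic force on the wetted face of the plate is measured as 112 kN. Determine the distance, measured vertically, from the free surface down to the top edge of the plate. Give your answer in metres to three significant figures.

γ = 0.815 × 9.81 = 7.99515 kN/m³.
A = 1.92 × 1.23 = 2.3616 m².
From F = γ·h_c·A, the centroid depth is h_c = 112/(7.99515 × 2.3616) = 5.93178 m.
The centroid lies 1.23/2 = 0.615 m below the top edge, so the top edge sits at h_top = 5.93178 − 0.615 = 5.31678 m below the surface.

d_top ≈ 5.32 m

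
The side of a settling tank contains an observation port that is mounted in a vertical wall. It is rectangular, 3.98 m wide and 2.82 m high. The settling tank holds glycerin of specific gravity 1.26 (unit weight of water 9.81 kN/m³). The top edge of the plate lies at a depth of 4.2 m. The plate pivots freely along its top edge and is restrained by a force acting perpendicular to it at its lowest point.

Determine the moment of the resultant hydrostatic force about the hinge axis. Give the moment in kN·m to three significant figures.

M ≈ 1190 kN·m

γ = 1.26 × 9.81 = 12.3606 kN/m³.
The centroid lies 2.82/2 = 1.41 m below the top edge, so the centroid depth is h_c = 4.2 + 1.41 = 5.61 m.
A = 3.98 × 2.82 = 11.2236 m².
Resultant F = γ·h_c·A = 12.3606 × 5.61 × 11.2236 = 778.278 kN.
I_c = b·h³/12 = 3.98 × 2.82³/12 = 7.43788 m⁴.
Centre of pressure: y_p = y_c + I_c/(y_c·A) = 5.61 + 7.43788/(5.61 × 11.2236) = 5.61 + 0.118128 = 5.72813 m along the plane.
The resultant acts 1.41 + 0.118128 = 1.52813 m (along the plate) below the hinge at the top edge, so the moment about the hinge is M = F × 1.52813 = 778.278 × 1.52813 = 1189.31 kN·m.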